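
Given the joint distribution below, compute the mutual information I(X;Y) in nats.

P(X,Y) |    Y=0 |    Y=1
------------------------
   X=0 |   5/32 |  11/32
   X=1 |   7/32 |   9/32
0.0084 nats

Mutual information: I(X;Y) = H(X) + H(Y) - H(X,Y)

Marginals:
P(X) = (1/2, 1/2), H(X) = 0.6931 nats
P(Y) = (3/8, 5/8), H(Y) = 0.6616 nats

Joint entropy: H(X,Y) = 1.3463 nats

I(X;Y) = 0.6931 + 0.6616 - 1.3463 = 0.0084 nats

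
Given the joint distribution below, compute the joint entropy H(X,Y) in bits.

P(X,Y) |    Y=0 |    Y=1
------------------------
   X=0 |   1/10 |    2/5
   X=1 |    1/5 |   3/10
1.8464 bits

Joint entropy is H(X,Y) = -Σ_{x,y} p(x,y) log p(x,y).

Summing over all non-zero entries:
H(X,Y) = -[1/10·log_2(1/10) + 2/5·log_2(2/5) + 1/5·log_2(1/5) + 3/10·log_2(3/10)]
H(X,Y) = 1.8464 bits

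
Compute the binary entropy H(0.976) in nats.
0.1132 nats

The binary entropy function is:
H(p) = -p log(p) - (1-p) log(1-p)

H(0.976) = -0.976 × log_e(0.976) - 0.024 × log_e(0.024)
H(0.976) = 0.1132 nats

Note: Binary entropy is maximized at p=0.5 (H=1 bit) and minimized at p=0 or p=1 (H=0).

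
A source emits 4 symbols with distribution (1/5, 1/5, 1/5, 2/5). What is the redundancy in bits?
0.0781 bits

Redundancy measures how far a source is from maximum entropy:
R = H_max - H(X)

Maximum entropy for 4 symbols: H_max = log_2(4) = 2.0000 bits
Actual entropy: H(X) = 1.9219 bits
Redundancy: R = 2.0000 - 1.9219 = 0.0781 bits

This redundancy represents potential for compression: the source could be compressed by 0.0781 bits per symbol.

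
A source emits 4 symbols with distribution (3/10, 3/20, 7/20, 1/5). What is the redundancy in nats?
0.0512 nats

Redundancy measures how far a source is from maximum entropy:
R = H_max - H(X)

Maximum entropy for 4 symbols: H_max = log_e(4) = 1.3863 nats
Actual entropy: H(X) = 1.3351 nats
Redundancy: R = 1.3863 - 1.3351 = 0.0512 nats

This redundancy represents potential for compression: the source could be compressed by 0.0512 nats per symbol.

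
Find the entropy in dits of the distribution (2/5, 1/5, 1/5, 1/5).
0.5786 dits

Shannon entropy is H(X) = -Σ p(x) log p(x).

For P = (2/5, 1/5, 1/5, 1/5):
H = -2/5 × log_10(2/5) -1/5 × log_10(1/5) -1/5 × log_10(1/5) -1/5 × log_10(1/5)
H = 0.5786 dits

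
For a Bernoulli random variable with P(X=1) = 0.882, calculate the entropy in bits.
0.5236 bits

The binary entropy function is:
H(p) = -p log(p) - (1-p) log(1-p)

H(0.882) = -0.882 × log_2(0.882) - 0.118 × log_2(0.118)
H(0.882) = 0.5236 bits

Note: Binary entropy is maximized at p=0.5 (H=1 bit) and minimized at p=0 or p=1 (H=0).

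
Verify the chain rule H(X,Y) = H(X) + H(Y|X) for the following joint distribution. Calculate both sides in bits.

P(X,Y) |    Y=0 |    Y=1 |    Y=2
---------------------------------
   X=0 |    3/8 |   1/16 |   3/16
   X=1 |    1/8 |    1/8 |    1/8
H(X,Y) = 2.3585, H(X) = 0.9544, H(Y|X) = 1.4040 (all in bits)

Chain rule: H(X,Y) = H(X) + H(Y|X)

Left side — joint entropy directly:
H(X,Y) = -Σ p(x,y) log p(x,y) = 2.3585 bits

Right side — compute H(Y|X) from the conditional distributions:
P(X) = (5/8, 3/8), so H(X) = 0.9544 bits
H(Y|X) = Σ_x P(X=x) · H(Y|X=x):
  P(Y|X=0) = (3/5, 1/10, 3/10), H(Y|X=0) = 1.2955, weight P(X=0) = 5/8
  P(Y|X=1) = (1/3, 1/3, 1/3), H(Y|X=1) = 1.5850, weight P(X=1) = 3/8
H(Y|X) = 1.4040 bits

H(X) + H(Y|X) = 0.9544 + 1.4040 = 2.3585 bits

Both sides equal 2.3585 bits. ✓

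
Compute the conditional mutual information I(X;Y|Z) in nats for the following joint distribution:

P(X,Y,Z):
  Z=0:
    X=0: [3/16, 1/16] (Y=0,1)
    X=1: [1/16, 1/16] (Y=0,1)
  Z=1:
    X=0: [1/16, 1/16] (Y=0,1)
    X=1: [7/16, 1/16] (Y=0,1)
0.0492 nats

Conditional mutual information: I(X;Y|Z) = H(X|Z) + H(Y|Z) - H(X,Y|Z)

H(Z) = 0.6616
H(X,Z) = 1.2130 → H(X|Z) = 0.5514
H(Y,Z) = 1.2130 → H(Y|Z) = 0.5514
H(X,Y,Z) = 1.7153 → H(X,Y|Z) = 1.0537

I(X;Y|Z) = 0.5514 + 0.5514 - 1.0537 = 0.0492 nats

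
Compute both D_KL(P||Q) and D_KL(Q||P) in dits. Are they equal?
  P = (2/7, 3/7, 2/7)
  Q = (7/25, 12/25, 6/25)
D_KL(P||Q) = 0.0030, D_KL(Q||P) = 0.0030

KL divergence is not symmetric: D_KL(P||Q) ≠ D_KL(Q||P) in general.

D_KL(P||Q) = 0.0030 dits
D_KL(Q||P) = 0.0030 dits

In this case they happen to be equal (to 4 decimal places).

This asymmetry is why KL divergence is not a true distance metric.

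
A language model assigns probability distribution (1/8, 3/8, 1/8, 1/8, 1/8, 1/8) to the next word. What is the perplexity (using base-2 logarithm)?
5.2987

Perplexity is 2^H (or exp(H) for natural log).

First, H = -Σ p log p = 2.4056 bits
Perplexity = 2^2.4056 = 5.2987

Interpretation: The model's uncertainty is equivalent to choosing uniformly among 5.3 options.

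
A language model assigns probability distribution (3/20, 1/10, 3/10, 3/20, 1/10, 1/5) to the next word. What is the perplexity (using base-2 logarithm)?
5.5441

Perplexity is 2^H (or exp(H) for natural log).

First, H = -Σ p log p = 2.4710 bits
Perplexity = 2^2.4710 = 5.5441

Interpretation: The model's uncertainty is equivalent to choosing uniformly among 5.5 options.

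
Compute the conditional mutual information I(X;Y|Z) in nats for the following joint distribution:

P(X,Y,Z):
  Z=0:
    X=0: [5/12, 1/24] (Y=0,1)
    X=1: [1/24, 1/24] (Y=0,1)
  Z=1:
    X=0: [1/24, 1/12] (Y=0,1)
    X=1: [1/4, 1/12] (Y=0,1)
0.0686 nats

Conditional mutual information: I(X;Y|Z) = H(X|Z) + H(Y|Z) - H(X,Y|Z)

H(Z) = 0.6897
H(X,Z) = 1.1908 → H(X|Z) = 0.5011
H(Y,Z) = 1.2227 → H(Y|Z) = 0.5330
H(X,Y,Z) = 1.6552 → H(X,Y|Z) = 0.9655

I(X;Y|Z) = 0.5011 + 0.5330 - 0.9655 = 0.0686 nats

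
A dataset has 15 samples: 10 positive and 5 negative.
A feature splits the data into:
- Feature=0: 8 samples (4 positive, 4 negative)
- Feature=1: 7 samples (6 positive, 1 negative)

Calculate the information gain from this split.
0.1088 bits

Information Gain = H(Y) - H(Y|Feature)

Before split:
P(positive) = 10/15 = 0.6667
H(Y) = 0.9183 bits

After split:
Feature=0: H = 1.0000 bits (weight = 8/15)
Feature=1: H = 0.5917 bits (weight = 7/15)
H(Y|Feature) = (8/15)×1.0000 + (7/15)×0.5917 = 0.8094 bits

Information Gain = 0.9183 - 0.8094 = 0.1088 bits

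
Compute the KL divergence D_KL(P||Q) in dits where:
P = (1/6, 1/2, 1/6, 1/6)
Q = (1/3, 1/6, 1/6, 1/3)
0.1382 dits

KL divergence: D_KL(P||Q) = Σ p(x) log(p(x)/q(x))

Computing term by term:
  x=0: 1/6 × log_10[(1/6)/(1/3)] = 1/6 × -0.3010 = -0.0502
  x=1: 1/2 × log_10[(1/2)/(1/6)] = 1/2 × 0.4771 = 0.2386
  x=2: 1/6 × log_10[(1/6)/(1/6)] = 1/6 × 0.0000 = 0.0000
  x=3: 1/6 × log_10[(1/6)/(1/3)] = 1/6 × -0.3010 = -0.0502

D_KL(P||Q) = 0.1382 dits

Note: KL divergence is always non-negative and equals 0 iff P = Q.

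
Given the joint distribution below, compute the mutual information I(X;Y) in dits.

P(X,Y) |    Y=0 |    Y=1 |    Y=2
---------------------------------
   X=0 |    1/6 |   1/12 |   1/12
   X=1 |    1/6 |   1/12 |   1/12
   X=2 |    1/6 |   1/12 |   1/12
0.0000 dits

Mutual information: I(X;Y) = H(X) + H(Y) - H(X,Y)

Marginals:
P(X) = (1/3, 1/3, 1/3), H(X) = 0.4771 dits
P(Y) = (1/2, 1/4, 1/4), H(Y) = 0.4515 dits

Joint entropy: H(X,Y) = 0.9287 dits

I(X;Y) = 0.4771 + 0.4515 - 0.9287 = 0.0000 dits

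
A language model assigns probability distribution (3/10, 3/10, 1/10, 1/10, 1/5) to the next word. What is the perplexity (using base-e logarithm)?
4.5032

Perplexity is e^H (or exp(H) for natural log).

First, H = -Σ p log p = 1.5048 nats
Perplexity = e^1.5048 = 4.5032

Interpretation: The model's uncertainty is equivalent to choosing uniformly among 4.5 options.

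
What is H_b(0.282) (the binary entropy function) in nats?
0.5948 nats

The binary entropy function is:
H(p) = -p log(p) - (1-p) log(1-p)

H(0.282) = -0.282 × log_e(0.282) - 0.718 × log_e(0.718)
H(0.282) = 0.5948 nats

Note: Binary entropy is maximized at p=0.5 (H=1 bit) and minimized at p=0 or p=1 (H=0).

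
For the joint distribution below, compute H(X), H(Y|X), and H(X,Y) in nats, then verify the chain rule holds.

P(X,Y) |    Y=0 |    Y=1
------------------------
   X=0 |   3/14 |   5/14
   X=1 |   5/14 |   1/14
H(X,Y) = 1.2540, H(X) = 0.6829, H(Y|X) = 0.5711 (all in nats)

Chain rule: H(X,Y) = H(X) + H(Y|X)

Left side — joint entropy directly:
H(X,Y) = -Σ p(x,y) log p(x,y) = 1.2540 nats

Right side — compute H(Y|X) from the conditional distributions:
P(X) = (4/7, 3/7), so H(X) = 0.6829 nats
H(Y|X) = Σ_x P(X=x) · H(Y|X=x):
  P(Y|X=0) = (3/8, 5/8), H(Y|X=0) = 0.6616, weight P(X=0) = 4/7
  P(Y|X=1) = (5/6, 1/6), H(Y|X=1) = 0.4506, weight P(X=1) = 3/7
H(Y|X) = 0.5711 nats

H(X) + H(Y|X) = 0.6829 + 0.5711 = 1.2540 nats

Both sides equal 1.2540 nats. ✓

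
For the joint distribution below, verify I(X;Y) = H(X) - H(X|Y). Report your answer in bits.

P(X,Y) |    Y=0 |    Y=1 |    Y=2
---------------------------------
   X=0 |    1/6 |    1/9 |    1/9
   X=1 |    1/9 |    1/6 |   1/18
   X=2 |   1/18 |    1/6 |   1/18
I(X;Y) = 0.0579 bits

Mutual information has multiple equivalent forms:
- I(X;Y) = H(X) - H(X|Y)
- I(X;Y) = H(Y) - H(Y|X)
- I(X;Y) = H(X) + H(Y) - H(X,Y)

Computing all quantities:
H(X) = 1.5715, H(Y) = 1.5305, H(X,Y) = 3.0441
H(X|Y) = 1.5136, H(Y|X) = 1.4726

Verification:
H(X) - H(X|Y) = 1.5715 - 1.5136 = 0.0579
H(Y) - H(Y|X) = 1.5305 - 1.4726 = 0.0579
H(X) + H(Y) - H(X,Y) = 1.5715 + 1.5305 - 3.0441 = 0.0579

All forms give I(X;Y) = 0.0579 bits. ✓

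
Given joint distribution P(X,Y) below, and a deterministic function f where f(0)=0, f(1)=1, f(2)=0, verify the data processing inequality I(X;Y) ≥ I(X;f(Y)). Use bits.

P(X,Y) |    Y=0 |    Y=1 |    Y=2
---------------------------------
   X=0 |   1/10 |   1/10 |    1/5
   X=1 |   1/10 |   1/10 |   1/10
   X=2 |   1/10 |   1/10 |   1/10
I(X;Y) = 0.0200, I(X;f(Y)) = 0.0058, inequality holds: 0.0200 ≥ 0.0058

Data Processing Inequality: For any Markov chain X → Y → Z, we have I(X;Y) ≥ I(X;Z).

Here Z = f(Y) is a deterministic function of Y, forming X → Y → Z.

Original I(X;Y) = 0.0200 bits

After applying f:
P(X,Z) where Z=f(Y):
- P(X,Z=0) = P(X,Y=0) + P(X,Y=2)
- P(X,Z=1) = P(X,Y=1)

I(X;Z) = I(X;f(Y)) = 0.0058 bits

Verification: 0.0200 ≥ 0.0058 ✓

Information cannot be created by processing; the function f can only lose information about X.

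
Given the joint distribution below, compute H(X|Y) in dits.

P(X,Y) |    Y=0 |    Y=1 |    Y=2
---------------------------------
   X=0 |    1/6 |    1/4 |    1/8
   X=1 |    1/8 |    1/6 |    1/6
0.2948 dits

Using the chain rule: H(X|Y) = H(X,Y) - H(Y)

First, compute H(X,Y) = 0.7654 dits

Marginal P(Y) = (7/24, 5/12, 7/24)
H(Y) = 0.4706 dits

H(X|Y) = H(X,Y) - H(Y) = 0.7654 - 0.4706 = 0.2948 dits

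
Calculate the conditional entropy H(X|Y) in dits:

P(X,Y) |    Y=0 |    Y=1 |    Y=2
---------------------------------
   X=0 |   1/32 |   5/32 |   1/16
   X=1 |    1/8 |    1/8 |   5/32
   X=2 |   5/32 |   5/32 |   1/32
0.4335 dits

Using the chain rule: H(X|Y) = H(X,Y) - H(Y)

First, compute H(X,Y) = 0.8990 dits

Marginal P(Y) = (5/16, 7/16, 1/4)
H(Y) = 0.4654 dits

H(X|Y) = H(X,Y) - H(Y) = 0.8990 - 0.4654 = 0.4335 dits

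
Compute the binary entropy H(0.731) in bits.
0.8400 bits

The binary entropy function is:
H(p) = -p log(p) - (1-p) log(1-p)

H(0.731) = -0.731 × log_2(0.731) - 0.269 × log_2(0.269)
H(0.731) = 0.8400 bits

Note: Binary entropy is maximized at p=0.5 (H=1 bit) and minimized at p=0 or p=1 (H=0).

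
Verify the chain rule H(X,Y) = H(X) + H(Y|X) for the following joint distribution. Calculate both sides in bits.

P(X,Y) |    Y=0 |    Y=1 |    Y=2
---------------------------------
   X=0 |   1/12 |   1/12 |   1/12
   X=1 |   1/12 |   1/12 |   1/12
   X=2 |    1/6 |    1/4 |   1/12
H(X,Y) = 3.0221, H(X) = 1.5000, H(Y|X) = 1.5221 (all in bits)

Chain rule: H(X,Y) = H(X) + H(Y|X)

Left side — joint entropy directly:
H(X,Y) = -Σ p(x,y) log p(x,y) = 3.0221 bits

Right side — compute H(Y|X) from the conditional distributions:
P(X) = (1/4, 1/4, 1/2), so H(X) = 1.5000 bits
H(Y|X) = Σ_x P(X=x) · H(Y|X=x):
  P(Y|X=0) = (1/3, 1/3, 1/3), H(Y|X=0) = 1.5850, weight P(X=0) = 1/4
  P(Y|X=1) = (1/3, 1/3, 1/3), H(Y|X=1) = 1.5850, weight P(X=1) = 1/4
  P(Y|X=2) = (1/3, 1/2, 1/6), H(Y|X=2) = 1.4591, weight P(X=2) = 1/2
H(Y|X) = 1.5221 bits

H(X) + H(Y|X) = 1.5000 + 1.5221 = 3.0221 bits

Both sides equal 3.0221 bits. ✓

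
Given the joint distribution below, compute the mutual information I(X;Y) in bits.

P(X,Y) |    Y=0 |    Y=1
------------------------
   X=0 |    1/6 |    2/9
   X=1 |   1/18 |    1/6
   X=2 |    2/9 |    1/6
0.0445 bits

Mutual information: I(X;Y) = H(X) + H(Y) - H(X,Y)

Marginals:
P(X) = (7/18, 2/9, 7/18), H(X) = 1.5420 bits
P(Y) = (4/9, 5/9), H(Y) = 0.9911 bits

Joint entropy: H(X,Y) = 2.4886 bits

I(X;Y) = 1.5420 + 0.9911 - 2.4886 = 0.0445 bits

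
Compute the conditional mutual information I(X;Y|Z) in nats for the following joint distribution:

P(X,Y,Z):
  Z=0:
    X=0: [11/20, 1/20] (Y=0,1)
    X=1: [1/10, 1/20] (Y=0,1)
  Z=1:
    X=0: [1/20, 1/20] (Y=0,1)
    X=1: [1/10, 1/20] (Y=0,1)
0.0304 nats

Conditional mutual information: I(X;Y|Z) = H(X|Z) + H(Y|Z) - H(X,Y|Z)

H(Z) = 0.5623
H(X,Z) = 1.1059 → H(X|Z) = 0.5436
H(Y,Z) = 1.0251 → H(Y|Z) = 0.4628
H(X,Y,Z) = 1.5383 → H(X,Y|Z) = 0.9759

I(X;Y|Z) = 0.5436 + 0.4628 - 0.9759 = 0.0304 nats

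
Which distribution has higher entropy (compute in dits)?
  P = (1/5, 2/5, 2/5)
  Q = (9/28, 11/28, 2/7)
Q

Computing entropies in dits:
H(P) = 0.4581
H(Q) = 0.4733

Distribution Q has higher entropy.

Intuition: The distribution closer to uniform (more spread out) has higher entropy.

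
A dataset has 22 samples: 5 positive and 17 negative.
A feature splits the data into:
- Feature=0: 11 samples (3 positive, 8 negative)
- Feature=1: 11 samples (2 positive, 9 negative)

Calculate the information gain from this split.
0.0085 bits

Information Gain = H(Y) - H(Y|Feature)

Before split:
P(positive) = 5/22 = 0.2273
H(Y) = 0.7732 bits

After split:
Feature=0: H = 0.8454 bits (weight = 11/22)
Feature=1: H = 0.6840 bits (weight = 11/22)
H(Y|Feature) = (11/22)×0.8454 + (11/22)×0.6840 = 0.7647 bits

Information Gain = 0.7732 - 0.7647 = 0.0085 bits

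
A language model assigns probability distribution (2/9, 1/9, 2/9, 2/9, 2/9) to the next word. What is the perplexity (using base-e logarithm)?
4.8603

Perplexity is e^H (or exp(H) for natural log).

First, H = -Σ p log p = 1.5811 nats
Perplexity = e^1.5811 = 4.8603

Interpretation: The model's uncertainty is equivalent to choosing uniformly among 4.9 options.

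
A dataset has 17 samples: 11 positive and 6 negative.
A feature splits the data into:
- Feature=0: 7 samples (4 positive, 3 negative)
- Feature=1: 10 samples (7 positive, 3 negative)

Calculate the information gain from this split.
0.0126 bits

Information Gain = H(Y) - H(Y|Feature)

Before split:
P(positive) = 11/17 = 0.6471
H(Y) = 0.9367 bits

After split:
Feature=0: H = 0.9852 bits (weight = 7/17)
Feature=1: H = 0.8813 bits (weight = 10/17)
H(Y|Feature) = (7/17)×0.9852 + (10/17)×0.8813 = 0.9241 bits

Information Gain = 0.9367 - 0.9241 = 0.0126 bits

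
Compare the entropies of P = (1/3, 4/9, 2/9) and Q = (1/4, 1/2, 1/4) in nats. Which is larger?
P

Computing entropies in nats:
H(P) = 1.0609
H(Q) = 1.0397

Distribution P has higher entropy.

Intuition: The distribution closer to uniform (more spread out) has higher entropy.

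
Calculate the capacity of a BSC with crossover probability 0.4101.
0.0234 bits

For a binary symmetric channel (BSC) with error probability p:
Capacity C = 1 - H(p) bits per symbol

where H(p) = -p log₂(p) - (1-p) log₂(1-p) is the binary entropy function.

H(0.4101) = 0.9766 bits
C = 1 - 0.9766 = 0.0234 bits per symbol

This means we can reliably transmit up to 0.0234 bits of information per channel use.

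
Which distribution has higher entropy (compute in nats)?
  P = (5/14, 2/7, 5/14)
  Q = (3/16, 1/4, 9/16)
P

Computing entropies in nats:
H(P) = 1.0934
H(Q) = 0.9841

Distribution P has higher entropy.

Intuition: The distribution closer to uniform (more spread out) has higher entropy.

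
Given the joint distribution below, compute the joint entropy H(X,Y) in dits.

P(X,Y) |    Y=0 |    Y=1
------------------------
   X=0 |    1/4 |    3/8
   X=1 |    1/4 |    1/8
0.5737 dits

Joint entropy is H(X,Y) = -Σ_{x,y} p(x,y) log p(x,y).

Summing over all non-zero entries:
H(X,Y) = -[1/4·log_10(1/4) + 3/8·log_10(3/8) + 1/4·log_10(1/4) + 1/8·log_10(1/8)]
H(X,Y) = 0.5737 dits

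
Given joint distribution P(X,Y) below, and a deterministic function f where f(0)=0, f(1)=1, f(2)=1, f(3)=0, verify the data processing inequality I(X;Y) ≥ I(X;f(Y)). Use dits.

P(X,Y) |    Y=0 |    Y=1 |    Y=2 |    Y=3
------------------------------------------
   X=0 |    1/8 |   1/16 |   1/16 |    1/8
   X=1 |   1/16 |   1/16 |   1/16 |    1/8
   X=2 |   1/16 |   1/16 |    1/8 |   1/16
I(X;Y) = 0.0171, I(X;f(Y)) = 0.0113, inequality holds: 0.0171 ≥ 0.0113

Data Processing Inequality: For any Markov chain X → Y → Z, we have I(X;Y) ≥ I(X;Z).

Here Z = f(Y) is a deterministic function of Y, forming X → Y → Z.

Original I(X;Y) = 0.0171 dits

After applying f:
P(X,Z) where Z=f(Y):
- P(X,Z=0) = P(X,Y=0) + P(X,Y=3)
- P(X,Z=1) = P(X,Y=1) + P(X,Y=2)

I(X;Z) = I(X;f(Y)) = 0.0113 dits

Verification: 0.0171 ≥ 0.0113 ✓

Information cannot be created by processing; the function f can only lose information about X.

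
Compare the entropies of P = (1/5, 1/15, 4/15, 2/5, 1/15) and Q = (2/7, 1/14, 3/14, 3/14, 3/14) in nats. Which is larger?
Q

Computing entropies in nats:
H(P) = 1.4019
H(Q) = 1.5367

Distribution Q has higher entropy.

Intuition: The distribution closer to uniform (more spread out) has higher entropy.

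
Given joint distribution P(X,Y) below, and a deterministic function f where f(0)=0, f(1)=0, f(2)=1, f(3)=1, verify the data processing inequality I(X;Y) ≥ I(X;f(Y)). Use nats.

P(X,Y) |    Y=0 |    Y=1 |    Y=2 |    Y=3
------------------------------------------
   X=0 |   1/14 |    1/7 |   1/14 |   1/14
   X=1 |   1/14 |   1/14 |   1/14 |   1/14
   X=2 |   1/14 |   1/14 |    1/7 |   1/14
I(X;Y) = 0.0284, I(X;f(Y)) = 0.0144, inequality holds: 0.0284 ≥ 0.0144

Data Processing Inequality: For any Markov chain X → Y → Z, we have I(X;Y) ≥ I(X;Z).

Here Z = f(Y) is a deterministic function of Y, forming X → Y → Z.

Original I(X;Y) = 0.0284 nats

After applying f:
P(X,Z) where Z=f(Y):
- P(X,Z=0) = P(X,Y=0) + P(X,Y=1)
- P(X,Z=1) = P(X,Y=2) + P(X,Y=3)

I(X;Z) = I(X;f(Y)) = 0.0144 nats

Verification: 0.0284 ≥ 0.0144 ✓

Information cannot be created by processing; the function f can only lose information about X.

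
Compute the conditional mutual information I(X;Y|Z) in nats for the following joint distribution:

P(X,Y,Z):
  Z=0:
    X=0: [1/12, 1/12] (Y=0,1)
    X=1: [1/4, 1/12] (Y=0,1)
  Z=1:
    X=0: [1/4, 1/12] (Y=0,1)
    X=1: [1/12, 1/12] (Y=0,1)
0.0306 nats

Conditional mutual information: I(X;Y|Z) = H(X|Z) + H(Y|Z) - H(X,Y|Z)

H(Z) = 0.6931
H(X,Z) = 1.3297 → H(X|Z) = 0.6365
H(Y,Z) = 1.3297 → H(Y|Z) = 0.6365
H(X,Y,Z) = 1.9356 → H(X,Y|Z) = 1.2425

I(X;Y|Z) = 0.6365 + 0.6365 - 1.2425 = 0.0306 nats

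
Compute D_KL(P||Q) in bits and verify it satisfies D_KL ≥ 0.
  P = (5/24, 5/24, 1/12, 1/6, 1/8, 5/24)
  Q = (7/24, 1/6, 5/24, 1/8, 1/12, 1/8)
0.1516 bits

KL divergence satisfies the Gibbs inequality: D_KL(P||Q) ≥ 0 for all distributions P, Q.

D_KL(P||Q) = Σ p(x) log(p(x)/q(x))
Term by term:
  x=0: 5/24 × log_2[(5/24)/(7/24)] = -0.1011
  x=1: 5/24 × log_2[(5/24)/(1/6)] = 0.0671
  x=2: 1/12 × log_2[(1/12)/(5/24)] = -0.1102
  x=3: 1/6 × log_2[(1/6)/(1/8)] = 0.0692
  x=4: 1/8 × log_2[(1/8)/(1/12)] = 0.0731
  x=5: 5/24 × log_2[(5/24)/(1/8)] = 0.1535
D_KL(P||Q) = 0.1516 bits

D_KL(P||Q) = 0.1516 ≥ 0 ✓

This non-negativity is a fundamental property: relative entropy cannot be negative because it measures how different Q is from P.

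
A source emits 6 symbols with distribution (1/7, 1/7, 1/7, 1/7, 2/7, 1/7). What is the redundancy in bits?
0.0633 bits

Redundancy measures how far a source is from maximum entropy:
R = H_max - H(X)

Maximum entropy for 6 symbols: H_max = log_2(6) = 2.5850 bits
Actual entropy: H(X) = 2.5216 bits
Redundancy: R = 2.5850 - 2.5216 = 0.0633 bits

This redundancy represents potential for compression: the source could be compressed by 0.0633 bits per symbol.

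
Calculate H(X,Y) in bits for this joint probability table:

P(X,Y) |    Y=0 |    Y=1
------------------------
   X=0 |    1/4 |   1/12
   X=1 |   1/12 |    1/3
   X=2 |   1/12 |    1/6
2.3554 bits

Joint entropy is H(X,Y) = -Σ_{x,y} p(x,y) log p(x,y).

Summing over all non-zero entries:
H(X,Y) = -[1/4·log_2(1/4) + 1/12·log_2(1/12) + 1/12·log_2(1/12) + 1/3·log_2(1/3) + 1/12·log_2(1/12) + 1/6·log_2(1/6)]
H(X,Y) = 2.3554 bits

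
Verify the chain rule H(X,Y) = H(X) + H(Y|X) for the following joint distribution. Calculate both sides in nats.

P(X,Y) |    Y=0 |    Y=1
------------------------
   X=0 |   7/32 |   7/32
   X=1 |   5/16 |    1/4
H(X,Y) = 1.3750, H(X) = 0.6853, H(Y|X) = 0.6897 (all in nats)

Chain rule: H(X,Y) = H(X) + H(Y|X)

Left side — joint entropy directly:
H(X,Y) = -Σ p(x,y) log p(x,y) = 1.3750 nats

Right side — compute H(Y|X) from the conditional distributions:
P(X) = (7/16, 9/16), so H(X) = 0.6853 nats
H(Y|X) = Σ_x P(X=x) · H(Y|X=x):
  P(Y|X=0) = (1/2, 1/2), H(Y|X=0) = 0.6931, weight P(X=0) = 7/16
  P(Y|X=1) = (5/9, 4/9), H(Y|X=1) = 0.6870, weight P(X=1) = 9/16
H(Y|X) = 0.6897 nats

H(X) + H(Y|X) = 0.6853 + 0.6897 = 1.3750 nats

Both sides equal 1.3750 nats. ✓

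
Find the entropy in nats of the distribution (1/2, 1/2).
0.6931 nats

Shannon entropy is H(X) = -Σ p(x) log p(x).

For P = (1/2, 1/2):
H = -1/2 × log_e(1/2) -1/2 × log_e(1/2)
H = 0.6931 nats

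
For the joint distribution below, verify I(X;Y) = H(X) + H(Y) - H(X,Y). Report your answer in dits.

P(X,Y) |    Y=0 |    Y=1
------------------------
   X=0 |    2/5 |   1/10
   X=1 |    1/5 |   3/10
I(X;Y) = 0.0375 dits

Mutual information has multiple equivalent forms:
- I(X;Y) = H(X) - H(X|Y)
- I(X;Y) = H(Y) - H(Y|X)
- I(X;Y) = H(X) + H(Y) - H(X,Y)

Computing all quantities:
H(X) = 0.3010, H(Y) = 0.2923, H(X,Y) = 0.5558
H(X|Y) = 0.2635, H(Y|X) = 0.2548

Verification:
H(X) - H(X|Y) = 0.3010 - 0.2635 = 0.0375
H(Y) - H(Y|X) = 0.2923 - 0.2548 = 0.0375
H(X) + H(Y) - H(X,Y) = 0.3010 + 0.2923 - 0.5558 = 0.0375

All forms give I(X;Y) = 0.0375 dits. ✓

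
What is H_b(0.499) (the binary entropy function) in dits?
0.3010 dits

The binary entropy function is:
H(p) = -p log(p) - (1-p) log(1-p)

H(0.499) = -0.499 × log_10(0.499) - 0.501 × log_10(0.501)
H(0.499) = 0.3010 dits

Note: Binary entropy is maximized at p=0.5 (H=1 bit) and minimized at p=0 or p=1 (H=0).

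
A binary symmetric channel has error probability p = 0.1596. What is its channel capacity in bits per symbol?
0.3666 bits

For a binary symmetric channel (BSC) with error probability p:
Capacity C = 1 - H(p) bits per symbol

where H(p) = -p log₂(p) - (1-p) log₂(1-p) is the binary entropy function.

H(0.1596) = 0.6334 bits
C = 1 - 0.6334 = 0.3666 bits per symbol

This means we can reliably transmit up to 0.3666 bits of information per channel use.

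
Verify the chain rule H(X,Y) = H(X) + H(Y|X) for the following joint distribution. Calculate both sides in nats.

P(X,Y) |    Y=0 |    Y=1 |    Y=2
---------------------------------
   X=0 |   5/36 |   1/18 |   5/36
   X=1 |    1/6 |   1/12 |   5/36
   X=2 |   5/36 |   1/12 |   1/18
H(X,Y) = 2.1306, H(X) = 1.0893, H(Y|X) = 1.0413 (all in nats)

Chain rule: H(X,Y) = H(X) + H(Y|X)

Left side — joint entropy directly:
H(X,Y) = -Σ p(x,y) log p(x,y) = 2.1306 nats

Right side — compute H(Y|X) from the conditional distributions:
P(X) = (1/3, 7/18, 5/18), so H(X) = 1.0893 nats
H(Y|X) = Σ_x P(X=x) · H(Y|X=x):
  P(Y|X=0) = (5/12, 1/6, 5/12), H(Y|X=0) = 1.0282, weight P(X=0) = 1/3
  P(Y|X=1) = (3/7, 3/14, 5/14), H(Y|X=1) = 1.0609, weight P(X=1) = 7/18
  P(Y|X=2) = (1/2, 3/10, 1/5), H(Y|X=2) = 1.0297, weight P(X=2) = 5/18
H(Y|X) = 1.0413 nats

H(X) + H(Y|X) = 1.0893 + 1.0413 = 2.1306 nats

Both sides equal 2.1306 nats. ✓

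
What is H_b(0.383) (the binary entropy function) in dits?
0.2890 dits

The binary entropy function is:
H(p) = -p log(p) - (1-p) log(1-p)

H(0.383) = -0.383 × log_10(0.383) - 0.617 × log_10(0.617)
H(0.383) = 0.2890 dits

Note: Binary entropy is maximized at p=0.5 (H=1 bit) and minimized at p=0 or p=1 (H=0).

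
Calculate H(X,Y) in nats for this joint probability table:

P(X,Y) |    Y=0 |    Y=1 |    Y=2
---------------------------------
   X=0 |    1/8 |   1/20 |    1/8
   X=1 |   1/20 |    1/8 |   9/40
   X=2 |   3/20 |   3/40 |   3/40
2.0881 nats

Joint entropy is H(X,Y) = -Σ_{x,y} p(x,y) log p(x,y).

Summing over all non-zero entries:
H(X,Y) = -[1/8·log_e(1/8) + 1/20·log_e(1/20) + 1/8·log_e(1/8) + 1/20·log_e(1/20) + 1/8·log_e(1/8) + 9/40·log_e(9/40) + 3/20·log_e(3/20) + 3/40·log_e(3/40) + 3/40·log_e(3/40)]
H(X,Y) = 2.0881 nats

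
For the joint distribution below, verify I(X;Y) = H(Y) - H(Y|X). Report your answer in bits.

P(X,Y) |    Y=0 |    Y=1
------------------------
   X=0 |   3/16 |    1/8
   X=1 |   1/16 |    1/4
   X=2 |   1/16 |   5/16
I(X;Y) = 0.1233 bits

Mutual information has multiple equivalent forms:
- I(X;Y) = H(X) - H(X|Y)
- I(X;Y) = H(Y) - H(Y|X)
- I(X;Y) = H(X) + H(Y) - H(X,Y)

Computing all quantities:
H(X) = 1.5794, H(Y) = 0.8960, H(X,Y) = 2.3522
H(X|Y) = 1.4562, H(Y|X) = 0.7728

Verification:
H(X) - H(X|Y) = 1.5794 - 1.4562 = 0.1233
H(Y) - H(Y|X) = 0.8960 - 0.7728 = 0.1233
H(X) + H(Y) - H(X,Y) = 1.5794 + 0.8960 - 2.3522 = 0.1233

All forms give I(X;Y) = 0.1233 bits. ✓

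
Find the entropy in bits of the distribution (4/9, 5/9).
0.9911 bits

Shannon entropy is H(X) = -Σ p(x) log p(x).

For P = (4/9, 5/9):
H = -4/9 × log_2(4/9) -5/9 × log_2(5/9)
H = 0.9911 bits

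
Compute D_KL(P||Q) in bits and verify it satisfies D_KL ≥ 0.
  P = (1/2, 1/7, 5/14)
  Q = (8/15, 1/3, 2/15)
0.2865 bits

KL divergence satisfies the Gibbs inequality: D_KL(P||Q) ≥ 0 for all distributions P, Q.

D_KL(P||Q) = Σ p(x) log(p(x)/q(x))
Term by term:
  x=0: 1/2 × log_2[(1/2)/(8/15)] = -0.0466
  x=1: 1/7 × log_2[(1/7)/(1/3)] = -0.1746
  x=2: 5/14 × log_2[(5/14)/(2/15)] = 0.5077
D_KL(P||Q) = 0.2865 bits

D_KL(P||Q) = 0.2865 ≥ 0 ✓

This non-negativity is a fundamental property: relative entropy cannot be negative because it measures how different Q is from P.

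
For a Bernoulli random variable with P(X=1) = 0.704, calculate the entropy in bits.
0.8763 bits

The binary entropy function is:
H(p) = -p log(p) - (1-p) log(1-p)

H(0.704) = -0.704 × log_2(0.704) - 0.296 × log_2(0.296)
H(0.704) = 0.8763 bits

Note: Binary entropy is maximized at p=0.5 (H=1 bit) and minimized at p=0 or p=1 (H=0).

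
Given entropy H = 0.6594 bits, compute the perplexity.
1.5794

Perplexity is 2^H (or exp(H) for natural log).

H = 0.6594 bits
Perplexity = 2^0.6594 = 1.5794

Interpretation: The model's uncertainty is equivalent to choosing uniformly among 1.6 options.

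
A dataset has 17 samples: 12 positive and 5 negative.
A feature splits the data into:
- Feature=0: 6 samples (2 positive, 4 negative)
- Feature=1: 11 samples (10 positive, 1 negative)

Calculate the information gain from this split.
0.2655 bits

Information Gain = H(Y) - H(Y|Feature)

Before split:
P(positive) = 12/17 = 0.7059
H(Y) = 0.8740 bits

After split:
Feature=0: H = 0.9183 bits (weight = 6/17)
Feature=1: H = 0.4395 bits (weight = 11/17)
H(Y|Feature) = (6/17)×0.9183 + (11/17)×0.4395 = 0.6085 bits

Information Gain = 0.8740 - 0.6085 = 0.2655 bits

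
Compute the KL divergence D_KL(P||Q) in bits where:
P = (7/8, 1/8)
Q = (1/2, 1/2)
0.4564 bits

KL divergence: D_KL(P||Q) = Σ p(x) log(p(x)/q(x))

Computing term by term:
  x=0: 7/8 × log_2[(7/8)/(1/2)] = 7/8 × 0.8074 = 0.7064
  x=1: 1/8 × log_2[(1/8)/(1/2)] = 1/8 × -2.0000 = -0.2500

D_KL(P||Q) = 0.4564 bits

Note: KL divergence is always non-negative and equals 0 iff P = Q.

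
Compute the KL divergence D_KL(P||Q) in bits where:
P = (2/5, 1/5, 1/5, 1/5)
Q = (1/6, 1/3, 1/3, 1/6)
0.2630 bits

KL divergence: D_KL(P||Q) = Σ p(x) log(p(x)/q(x))

Computing term by term:
  x=0: 2/5 × log_2[(2/5)/(1/6)] = 2/5 × 1.2630 = 0.5052
  x=1: 1/5 × log_2[(1/5)/(1/3)] = 1/5 × -0.7370 = -0.1474
  x=2: 1/5 × log_2[(1/5)/(1/3)] = 1/5 × -0.7370 = -0.1474
  x=3: 1/5 × log_2[(1/5)/(1/6)] = 1/5 × 0.2630 = 0.0526

D_KL(P||Q) = 0.2630 bits

Note: KL divergence is always non-negative and equals 0 iff P = Q.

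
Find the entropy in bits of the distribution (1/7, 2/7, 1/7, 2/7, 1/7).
2.2359 bits

Shannon entropy is H(X) = -Σ p(x) log p(x).

For P = (1/7, 2/7, 1/7, 2/7, 1/7):
H = -1/7 × log_2(1/7) -2/7 × log_2(2/7) -1/7 × log_2(1/7) -2/7 × log_2(2/7) -1/7 × log_2(1/7)
H = 2.2359 bits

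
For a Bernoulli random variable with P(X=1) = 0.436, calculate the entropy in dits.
0.2975 dits

The binary entropy function is:
H(p) = -p log(p) - (1-p) log(1-p)

H(0.436) = -0.436 × log_10(0.436) - 0.564 × log_10(0.564)
H(0.436) = 0.2975 dits

Note: Binary entropy is maximized at p=0.5 (H=1 bit) and minimized at p=0 or p=1 (H=0).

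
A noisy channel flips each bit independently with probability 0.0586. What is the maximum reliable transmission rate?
0.6781 bits

For a binary symmetric channel (BSC) with error probability p:
Capacity C = 1 - H(p) bits per symbol

where H(p) = -p log₂(p) - (1-p) log₂(1-p) is the binary entropy function.

H(0.0586) = 0.3219 bits
C = 1 - 0.3219 = 0.6781 bits per symbol

This means we can reliably transmit up to 0.6781 bits of information per channel use.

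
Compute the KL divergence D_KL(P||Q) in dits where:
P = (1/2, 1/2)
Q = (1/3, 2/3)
0.0256 dits

KL divergence: D_KL(P||Q) = Σ p(x) log(p(x)/q(x))

Computing term by term:
  x=0: 1/2 × log_10[(1/2)/(1/3)] = 1/2 × 0.1761 = 0.0880
  x=1: 1/2 × log_10[(1/2)/(2/3)] = 1/2 × -0.1249 = -0.0625

D_KL(P||Q) = 0.0256 dits

Note: KL divergence is always non-negative and equals 0 iff P = Q.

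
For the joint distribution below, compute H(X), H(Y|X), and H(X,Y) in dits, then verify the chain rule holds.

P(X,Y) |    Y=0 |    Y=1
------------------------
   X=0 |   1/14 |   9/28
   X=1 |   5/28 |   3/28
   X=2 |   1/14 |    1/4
H(X,Y) = 0.7102, H(X) = 0.4733, H(Y|X) = 0.2369 (all in dits)

Chain rule: H(X,Y) = H(X) + H(Y|X)

Left side — joint entropy directly:
H(X,Y) = -Σ p(x,y) log p(x,y) = 0.7102 dits

Right side — compute H(Y|X) from the conditional distributions:
P(X) = (11/28, 2/7, 9/28), so H(X) = 0.4733 dits
H(Y|X) = Σ_x P(X=x) · H(Y|X=x):
  P(Y|X=0) = (2/11, 9/11), H(Y|X=0) = 0.2059, weight P(X=0) = 11/28
  P(Y|X=1) = (5/8, 3/8), H(Y|X=1) = 0.2873, weight P(X=1) = 2/7
  P(Y|X=2) = (2/9, 7/9), H(Y|X=2) = 0.2300, weight P(X=2) = 9/28
H(Y|X) = 0.2369 dits

H(X) + H(Y|X) = 0.4733 + 0.2369 = 0.7102 dits

Both sides equal 0.7102 dits. ✓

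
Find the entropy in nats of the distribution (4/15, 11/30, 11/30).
1.0882 nats

Shannon entropy is H(X) = -Σ p(x) log p(x).

For P = (4/15, 11/30, 11/30):
H = -4/15 × log_e(4/15) -11/30 × log_e(11/30) -11/30 × log_e(11/30)
H = 1.0882 nats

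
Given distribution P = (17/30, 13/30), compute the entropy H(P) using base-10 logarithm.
0.2972 dits

Shannon entropy is H(X) = -Σ p(x) log p(x).

For P = (17/30, 13/30):
H = -17/30 × log_10(17/30) -13/30 × log_10(13/30)
H = 0.2972 dits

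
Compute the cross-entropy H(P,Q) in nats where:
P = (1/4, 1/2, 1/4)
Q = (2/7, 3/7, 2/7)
1.0500 nats

Cross-entropy: H(P,Q) = -Σ p(x) log q(x)

Alternatively: H(P,Q) = H(P) + D_KL(P||Q)
H(P) = 1.0397 nats
D_KL(P||Q) = 0.0103 nats

H(P,Q) = 1.0397 + 0.0103 = 1.0500 nats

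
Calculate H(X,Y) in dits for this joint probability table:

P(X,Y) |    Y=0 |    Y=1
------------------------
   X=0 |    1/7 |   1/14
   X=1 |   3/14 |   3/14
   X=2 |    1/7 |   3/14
0.7534 dits

Joint entropy is H(X,Y) = -Σ_{x,y} p(x,y) log p(x,y).

Summing over all non-zero entries:
H(X,Y) = -[1/7·log_10(1/7) + 1/14·log_10(1/14) + 3/14·log_10(3/14) + 3/14·log_10(3/14) + 1/7·log_10(1/7) + 3/14·log_10(3/14)]
H(X,Y) = 0.7534 dits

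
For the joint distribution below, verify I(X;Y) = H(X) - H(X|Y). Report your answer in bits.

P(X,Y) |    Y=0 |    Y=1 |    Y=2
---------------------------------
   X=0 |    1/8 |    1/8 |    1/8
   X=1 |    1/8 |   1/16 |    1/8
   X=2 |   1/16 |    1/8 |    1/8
I(X;Y) = 0.0339 bits

Mutual information has multiple equivalent forms:
- I(X;Y) = H(X) - H(X|Y)
- I(X;Y) = H(Y) - H(Y|X)
- I(X;Y) = H(X) + H(Y) - H(X,Y)

Computing all quantities:
H(X) = 1.5794, H(Y) = 1.5794, H(X,Y) = 3.1250
H(X|Y) = 1.5456, H(Y|X) = 1.5456

Verification:
H(X) - H(X|Y) = 1.5794 - 1.5456 = 0.0339
H(Y) - H(Y|X) = 1.5794 - 1.5456 = 0.0339
H(X) + H(Y) - H(X,Y) = 1.5794 + 1.5794 - 3.1250 = 0.0339

All forms give I(X;Y) = 0.0339 bits. ✓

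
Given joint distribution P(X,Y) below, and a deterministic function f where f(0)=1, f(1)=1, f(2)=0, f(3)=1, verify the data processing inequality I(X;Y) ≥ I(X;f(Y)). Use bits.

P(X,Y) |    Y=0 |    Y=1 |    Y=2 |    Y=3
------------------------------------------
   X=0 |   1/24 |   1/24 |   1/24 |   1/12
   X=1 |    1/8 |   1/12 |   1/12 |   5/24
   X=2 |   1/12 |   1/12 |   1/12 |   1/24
I(X;Y) = 0.0581, I(X;f(Y)) = 0.0111, inequality holds: 0.0581 ≥ 0.0111

Data Processing Inequality: For any Markov chain X → Y → Z, we have I(X;Y) ≥ I(X;Z).

Here Z = f(Y) is a deterministic function of Y, forming X → Y → Z.

Original I(X;Y) = 0.0581 bits

After applying f:
P(X,Z) where Z=f(Y):
- P(X,Z=0) = P(X,Y=2)
- P(X,Z=1) = P(X,Y=0) + P(X,Y=1) + P(X,Y=3)

I(X;Z) = I(X;f(Y)) = 0.0111 bits

Verification: 0.0581 ≥ 0.0111 ✓

Information cannot be created by processing; the function f can only lose information about X.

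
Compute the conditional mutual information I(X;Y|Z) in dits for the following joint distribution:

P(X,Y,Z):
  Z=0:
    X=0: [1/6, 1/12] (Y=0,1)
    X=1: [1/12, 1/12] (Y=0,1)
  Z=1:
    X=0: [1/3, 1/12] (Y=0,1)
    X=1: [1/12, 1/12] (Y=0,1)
0.0133 dits

Conditional mutual information: I(X;Y|Z) = H(X|Z) + H(Y|Z) - H(X,Y|Z)

H(Z) = 0.2950
H(X,Z) = 0.5683 → H(X|Z) = 0.2734
H(Y,Z) = 0.5683 → H(Y|Z) = 0.2734
H(X,Y,Z) = 0.8283 → H(X,Y|Z) = 0.5334

I(X;Y|Z) = 0.2734 + 0.2734 - 0.5334 = 0.0133 dits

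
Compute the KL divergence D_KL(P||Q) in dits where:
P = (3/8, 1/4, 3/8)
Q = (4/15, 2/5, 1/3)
0.0237 dits

KL divergence: D_KL(P||Q) = Σ p(x) log(p(x)/q(x))

Computing term by term:
  x=0: 3/8 × log_10[(3/8)/(4/15)] = 3/8 × 0.1481 = 0.0555
  x=1: 1/4 × log_10[(1/4)/(2/5)] = 1/4 × -0.2041 = -0.0510
  x=2: 3/8 × log_10[(3/8)/(1/3)] = 3/8 × 0.0512 = 0.0192

D_KL(P||Q) = 0.0237 dits

Note: KL divergence is always non-negative and equals 0 iff P = Q.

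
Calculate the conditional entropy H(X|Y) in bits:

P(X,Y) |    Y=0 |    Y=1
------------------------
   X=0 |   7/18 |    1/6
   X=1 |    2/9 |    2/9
0.9610 bits

Using the chain rule: H(X|Y) = H(X,Y) - H(Y)

First, compute H(X,Y) = 1.9251 bits

Marginal P(Y) = (11/18, 7/18)
H(Y) = 0.9641 bits

H(X|Y) = H(X,Y) - H(Y) = 1.9251 - 0.9641 = 0.9610 bits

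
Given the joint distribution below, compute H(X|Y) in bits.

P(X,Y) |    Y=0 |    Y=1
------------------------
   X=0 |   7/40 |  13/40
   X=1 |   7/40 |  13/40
1.0000 bits

Using the chain rule: H(X|Y) = H(X,Y) - H(Y)

First, compute H(X,Y) = 1.9341 bits

Marginal P(Y) = (7/20, 13/20)
H(Y) = 0.9341 bits

H(X|Y) = H(X,Y) - H(Y) = 1.9341 - 0.9341 = 1.0000 bits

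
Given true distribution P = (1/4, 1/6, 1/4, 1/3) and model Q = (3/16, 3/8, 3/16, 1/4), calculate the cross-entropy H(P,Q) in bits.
2.1100 bits

Cross-entropy: H(P,Q) = -Σ p(x) log q(x)

Alternatively: H(P,Q) = H(P) + D_KL(P||Q)
H(P) = 1.9591 bits
D_KL(P||Q) = 0.1509 bits

H(P,Q) = 1.9591 + 0.1509 = 2.1100 bits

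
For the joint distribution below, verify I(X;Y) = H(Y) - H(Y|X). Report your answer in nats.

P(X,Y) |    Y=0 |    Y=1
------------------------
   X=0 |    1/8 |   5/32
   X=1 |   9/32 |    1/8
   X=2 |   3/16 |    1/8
I(X;Y) = 0.0212 nats

Mutual information has multiple equivalent forms:
- I(X;Y) = H(X) - H(X|Y)
- I(X;Y) = H(Y) - H(Y|X)
- I(X;Y) = H(X) + H(Y) - H(X,Y)

Computing all quantities:
H(X) = 1.0862, H(Y) = 0.6755, H(X,Y) = 1.7405
H(X|Y) = 1.0650, H(Y|X) = 0.6543

Verification:
H(X) - H(X|Y) = 1.0862 - 1.0650 = 0.0212
H(Y) - H(Y|X) = 0.6755 - 0.6543 = 0.0212
H(X) + H(Y) - H(X,Y) = 1.0862 + 0.6755 - 1.7405 = 0.0212

All forms give I(X;Y) = 0.0212 nats. ✓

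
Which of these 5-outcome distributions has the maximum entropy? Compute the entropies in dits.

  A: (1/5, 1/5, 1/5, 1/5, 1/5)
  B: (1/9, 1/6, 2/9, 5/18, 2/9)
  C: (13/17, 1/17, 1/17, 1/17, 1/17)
A

For a discrete distribution over n outcomes, entropy is maximized by the uniform distribution.

Computing entropies:
H(A) = 0.6990 dits
H(B) = 0.6806 dits
H(C) = 0.3786 dits

The uniform distribution (where all probabilities equal 1/5) achieves the maximum entropy of log_10(5) = 0.6990 dits.

Distribution A has the highest entropy.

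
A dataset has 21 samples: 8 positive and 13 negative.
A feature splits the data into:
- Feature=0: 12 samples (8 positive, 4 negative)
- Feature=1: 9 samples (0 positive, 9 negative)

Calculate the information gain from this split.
0.4340 bits

Information Gain = H(Y) - H(Y|Feature)

Before split:
P(positive) = 8/21 = 0.3810
H(Y) = 0.9587 bits

After split:
Feature=0: H = 0.9183 bits (weight = 12/21)
Feature=1: H = 0.0000 bits (weight = 9/21)
H(Y|Feature) = (12/21)×0.9183 + (9/21)×0.0000 = 0.5247 bits

Information Gain = 0.9587 - 0.5247 = 0.4340 bits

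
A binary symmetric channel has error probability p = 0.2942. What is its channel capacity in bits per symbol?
0.1259 bits

For a binary symmetric channel (BSC) with error probability p:
Capacity C = 1 - H(p) bits per symbol

where H(p) = -p log₂(p) - (1-p) log₂(1-p) is the binary entropy function.

H(0.2942) = 0.8741 bits
C = 1 - 0.8741 = 0.1259 bits per symbol

This means we can reliably transmit up to 0.1259 bits of information per channel use.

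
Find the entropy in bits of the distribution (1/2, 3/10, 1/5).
1.4855 bits

Shannon entropy is H(X) = -Σ p(x) log p(x).

For P = (1/2, 3/10, 1/5):
H = -1/2 × log_2(1/2) -3/10 × log_2(3/10) -1/5 × log_2(1/5)
H = 1.4855 bits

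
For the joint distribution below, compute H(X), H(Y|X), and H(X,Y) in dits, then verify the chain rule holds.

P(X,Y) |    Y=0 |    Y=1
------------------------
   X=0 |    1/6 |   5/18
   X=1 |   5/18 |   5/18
H(X,Y) = 0.5933, H(X) = 0.2983, H(Y|X) = 0.2949 (all in dits)

Chain rule: H(X,Y) = H(X) + H(Y|X)

Left side — joint entropy directly:
H(X,Y) = -Σ p(x,y) log p(x,y) = 0.5933 dits

Right side — compute H(Y|X) from the conditional distributions:
P(X) = (4/9, 5/9), so H(X) = 0.2983 dits
H(Y|X) = Σ_x P(X=x) · H(Y|X=x):
  P(Y|X=0) = (3/8, 5/8), H(Y|X=0) = 0.2873, weight P(X=0) = 4/9
  P(Y|X=1) = (1/2, 1/2), H(Y|X=1) = 0.3010, weight P(X=1) = 5/9
H(Y|X) = 0.2949 dits

H(X) + H(Y|X) = 0.2983 + 0.2949 = 0.5933 dits

Both sides equal 0.5933 dits. ✓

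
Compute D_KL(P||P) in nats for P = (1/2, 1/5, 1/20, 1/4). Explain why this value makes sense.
0.0000 nats

KL divergence satisfies the Gibbs inequality: D_KL(P||Q) ≥ 0 for all distributions P, Q.

D_KL(P||Q) = Σ p(x) log(p(x)/q(x))
Each term is p(x) × log_e(p(x)/p(x)) = p(x) × log_e(1) = 0, so the sum is 0.
D_KL(P||Q) = 0.0000 nats

When P = Q, the KL divergence is exactly 0, as there is no 'divergence' between identical distributions.

This non-negativity is a fundamental property: relative entropy cannot be negative because it measures how different Q is from P.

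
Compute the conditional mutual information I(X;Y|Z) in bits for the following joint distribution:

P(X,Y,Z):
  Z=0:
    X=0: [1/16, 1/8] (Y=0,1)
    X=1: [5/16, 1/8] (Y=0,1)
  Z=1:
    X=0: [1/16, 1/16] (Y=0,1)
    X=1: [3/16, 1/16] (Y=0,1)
0.0736 bits

Conditional mutual information: I(X;Y|Z) = H(X|Z) + H(Y|Z) - H(X,Y|Z)

H(Z) = 0.9544
H(X,Z) = 1.8496 → H(X|Z) = 0.8952
H(Y,Z) = 1.9056 → H(Y|Z) = 0.9512
H(X,Y,Z) = 2.7272 → H(X,Y|Z) = 1.7728

I(X;Y|Z) = 0.8952 + 0.9512 - 1.7728 = 0.0736 bits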